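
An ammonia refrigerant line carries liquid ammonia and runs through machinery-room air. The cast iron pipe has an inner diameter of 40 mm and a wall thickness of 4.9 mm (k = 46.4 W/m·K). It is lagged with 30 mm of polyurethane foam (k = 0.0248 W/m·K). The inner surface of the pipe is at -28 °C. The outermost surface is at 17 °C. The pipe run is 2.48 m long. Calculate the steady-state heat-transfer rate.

For a radial system each layer contributes R = ln(r_out/r_in)/(2πkL); films add R = 1/(hA).
R_cast iron pipe wall = ln(24.9/20)/(2π×46.4×2.48) = 3.031×10^-4 K/W
R_polyurethane foam = ln(54.9/24.9)/(2π×0.0248×2.48) = 2.046 K/W
R_total = 2.046 K/W
Q = ΔT/R_total = 45/2.046

Q ≈ 22 W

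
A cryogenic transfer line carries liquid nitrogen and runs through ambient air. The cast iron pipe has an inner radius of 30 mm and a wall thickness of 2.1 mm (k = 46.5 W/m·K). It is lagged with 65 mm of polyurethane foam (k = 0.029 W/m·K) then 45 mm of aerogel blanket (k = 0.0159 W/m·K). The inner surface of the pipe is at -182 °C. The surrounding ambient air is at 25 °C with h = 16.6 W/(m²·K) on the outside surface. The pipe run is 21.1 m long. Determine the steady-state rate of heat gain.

Q ≈ 439 W

Per-layer cylindrical resistances, series-summed:
R_cast iron pipe wall = ln(32.1/30)/(2π×46.5×21.1) = 1.098×10^-5 K/W
R_polyurethane foam = ln(97.1/32.1)/(2π×0.029×21.1) = 0.2879 K/W
R_aerogel blanket = ln(142.1/97.1)/(2π×0.0159×21.1) = 0.1806 K/W
R_outer film = 1/(h_o·2πr_oL) = 1/(16.6×2π×0.1421×21.1) = 0.003198 K/W
R_total = 0.4718 K/W
Q = ΔT/R_total = 207/0.4718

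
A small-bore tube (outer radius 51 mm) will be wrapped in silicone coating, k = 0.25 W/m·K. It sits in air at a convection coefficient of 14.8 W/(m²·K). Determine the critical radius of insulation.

For a cylinder r_cr = k/h = 0.25/14.8
r_cr = 16.9 mm; since the bare radius (51 mm) is above r_cr, any added insulation will reduce heat loss.

r_cr ≈ 16.9 mm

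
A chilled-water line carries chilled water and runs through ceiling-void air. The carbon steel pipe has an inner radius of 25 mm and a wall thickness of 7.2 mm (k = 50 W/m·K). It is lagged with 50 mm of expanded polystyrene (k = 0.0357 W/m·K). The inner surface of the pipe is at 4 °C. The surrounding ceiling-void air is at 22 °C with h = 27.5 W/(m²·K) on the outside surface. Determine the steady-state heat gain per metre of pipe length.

Cylindrical conduction, so R = ln(r₂/r₁)/(2πkL) per layer, in series:
R_carbon steel pipe wall = ln(32.2/25)/(2π×50×1) = 8.056×10^-4 K/W
R_expanded polystyrene = ln(82.2/32.2)/(2π×0.0357×1) = 4.178 K/W
R_outer film = 1/(h_o·2πr_oL) = 1/(27.5×2π×0.0822×1) = 0.07041 K/W
R_total = 4.249 K/W
Q = ΔT/R_total = 18/4.249

q′ ≈ 4.24 W/m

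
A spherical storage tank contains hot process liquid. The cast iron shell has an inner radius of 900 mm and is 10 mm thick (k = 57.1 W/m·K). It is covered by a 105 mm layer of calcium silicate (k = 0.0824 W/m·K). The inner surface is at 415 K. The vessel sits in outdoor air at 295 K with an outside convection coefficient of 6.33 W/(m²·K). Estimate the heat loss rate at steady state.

Q ≈ 984 W

Radial (spherical) resistances in series:
R_cast iron shell = (1/0.9 − 1/0.91)/(4π×57.1) = 1.702×10^-5 K/W
R_calcium silicate = (1/0.91 − 1/1.015)/(4π×0.0824) = 0.1098 K/W
R_outer film = 1/(h·4πr_o²) = 1/(6.33×4π×1.015²) = 0.0122 K/W
R_total = 0.122 K/W
Q = ΔT/R_total = 120/0.122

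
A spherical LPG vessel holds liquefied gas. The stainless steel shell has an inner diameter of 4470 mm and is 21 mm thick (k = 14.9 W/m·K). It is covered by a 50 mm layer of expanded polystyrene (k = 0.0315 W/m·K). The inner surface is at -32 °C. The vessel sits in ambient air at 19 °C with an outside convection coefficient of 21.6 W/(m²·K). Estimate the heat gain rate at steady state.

Q ≈ 2040 W

For a spherical shell R = (1/r₁ − 1/r₂)/(4πk); film R = 1/(h·4πr²). In series:
R_stainless steel shell = (1/2.235 − 1/2.256)/(4π×14.9) = 2.224×10^-5 K/W
R_expanded polystyrene = (1/2.256 − 1/2.306)/(4π×0.0315) = 0.02428 K/W
R_outer film = 1/(h·4πr_o²) = 1/(21.6×4π×2.306²) = 6.928×10^-4 K/W
R_total = 0.025 K/W
Q = ΔT/R_total = 51/0.025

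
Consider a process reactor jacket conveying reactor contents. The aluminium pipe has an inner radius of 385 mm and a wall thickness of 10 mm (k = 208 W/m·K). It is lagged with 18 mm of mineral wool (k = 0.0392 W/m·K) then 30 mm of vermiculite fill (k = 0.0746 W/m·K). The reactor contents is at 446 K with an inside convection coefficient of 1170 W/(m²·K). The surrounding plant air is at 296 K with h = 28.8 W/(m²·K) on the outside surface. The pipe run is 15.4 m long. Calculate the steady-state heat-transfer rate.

Cylindrical conduction, so R = ln(r₂/r₁)/(2πkL) per layer, in series:
R_inner film = 1/(h_i·2πr₁L) = 1/(1170×2π×0.385×15.4) = 2.294×10^-5 K/W
R_aluminium pipe wall = ln(395/385)/(2π×208×15.4) = 1.274×10^-6 K/W
R_mineral wool = ln(413/395)/(2π×0.0392×15.4) = 0.01175 K/W
R_vermiculite fill = ln(443/413)/(2π×0.0746×15.4) = 0.009714 K/W
R_outer film = 1/(h_o·2πr_oL) = 1/(28.8×2π×0.443×15.4) = 8.1×10^-4 K/W
R_total = 0.0223 K/W
Q = ΔT/R_total = 150/0.0223

Q ≈ 6730 W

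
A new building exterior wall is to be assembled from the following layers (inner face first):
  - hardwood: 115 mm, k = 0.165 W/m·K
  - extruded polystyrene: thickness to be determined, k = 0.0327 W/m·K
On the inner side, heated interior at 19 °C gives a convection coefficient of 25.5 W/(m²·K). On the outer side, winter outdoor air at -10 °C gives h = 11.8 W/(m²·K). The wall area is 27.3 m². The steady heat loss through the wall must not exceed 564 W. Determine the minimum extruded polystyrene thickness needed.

Thermal resistances in series:
R_inner film = 1/(h_i·A) = 1/(25.5×27.3) = 0.001436 K/W
R_hardwood = L/(kA) = 0.115/(0.165×27.3) = 0.02553 K/W
R_outer film = 1/(h_o·A) = 1/(11.8×27.3) = 0.003104 K/W
Sum of the known resistances R_other = 0.03007 K/W
Required total resistance R_tot = ΔT/Q_allow = 29/564 = 0.05142 K/W
R_extruded polystyrene = R_tot − R_other = 0.02135 K/W
L = R·k·A = 0.02135×0.0327×27.3

L ≈ 19.1 mm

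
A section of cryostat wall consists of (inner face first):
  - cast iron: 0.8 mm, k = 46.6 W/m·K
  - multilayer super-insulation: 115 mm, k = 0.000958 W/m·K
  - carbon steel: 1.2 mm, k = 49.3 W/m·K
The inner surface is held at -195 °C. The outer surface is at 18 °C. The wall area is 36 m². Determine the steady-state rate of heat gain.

Q ≈ 63.9 W

Series thermal resistances:
R_cast iron = L/(kA) = 0.0008/(46.6×36) = 4.769×10^-7 K/W
R_multilayer super-insulation = L/(kA) = 0.115/(0.000958×36) = 3.334 K/W
R_carbon steel = L/(kA) = 0.0012/(49.3×36) = 6.761×10^-7 K/W
R_total = 3.334 K/W
Q = ΔT / R_total = 213 / 3.334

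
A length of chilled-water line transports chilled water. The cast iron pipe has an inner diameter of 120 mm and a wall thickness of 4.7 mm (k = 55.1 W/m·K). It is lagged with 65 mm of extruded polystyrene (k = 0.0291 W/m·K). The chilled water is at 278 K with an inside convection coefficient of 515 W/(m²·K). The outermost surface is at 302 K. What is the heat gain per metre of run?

q′ ≈ 6.3 W/m

For a radial system each layer contributes R = ln(r_out/r_in)/(2πkL); films add R = 1/(hA).
R_inner film = 1/(h_i·2πr₁L) = 1/(515×2π×0.06×1) = 0.005151 K/W
R_cast iron pipe wall = ln(64.7/60)/(2π×55.1×1) = 2.178×10^-4 K/W
R_extruded polystyrene = ln(129.7/64.7)/(2π×0.0291×1) = 3.804 K/W
R_total = 3.809 K/W
Q = ΔT/R_total = 24/3.809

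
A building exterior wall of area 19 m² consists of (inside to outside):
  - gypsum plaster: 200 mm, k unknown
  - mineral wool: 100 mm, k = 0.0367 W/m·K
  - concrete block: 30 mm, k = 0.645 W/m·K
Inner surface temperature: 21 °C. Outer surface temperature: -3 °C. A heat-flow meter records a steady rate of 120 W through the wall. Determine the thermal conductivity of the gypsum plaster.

Model the wall as resistances in series:
R_mineral wool = L/(kA) = 0.1/(0.0367×19) = 0.1434 K/W
R_concrete block = L/(kA) = 0.03/(0.645×19) = 0.002448 K/W
Sum of known resistances R_other = 0.1459 K/W
Total R = ΔT/Q = 24/120 = 0.2 K/W
R_gypsum plaster = R_total − R_other = 0.05414 K/W
k = L/(R·A) = 0.2/(0.05414×19)

k ≈ 0.194 W/(m·K)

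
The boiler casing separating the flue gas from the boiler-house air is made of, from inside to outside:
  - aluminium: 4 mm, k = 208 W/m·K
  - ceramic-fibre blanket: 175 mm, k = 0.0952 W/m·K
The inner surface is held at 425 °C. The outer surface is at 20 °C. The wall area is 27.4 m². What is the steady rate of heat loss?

Model the wall as resistances in series:
R_aluminium = L/(kA) = 0.004/(208×27.4) = 7.019×10^-7 K/W
R_ceramic-fibre blanket = L/(kA) = 0.175/(0.0952×27.4) = 0.06709 K/W
R_total = 0.06709 K/W
Q = ΔT / R_total = 405 / 0.06709

Q ≈ 6040 W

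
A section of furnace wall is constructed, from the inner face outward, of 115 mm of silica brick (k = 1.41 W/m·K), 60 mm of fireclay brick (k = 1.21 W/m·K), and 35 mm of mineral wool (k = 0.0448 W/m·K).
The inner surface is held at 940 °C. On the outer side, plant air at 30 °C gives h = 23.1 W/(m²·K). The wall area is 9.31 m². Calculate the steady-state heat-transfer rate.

Q ≈ 8860 W

Model the wall as resistances in series:
R_silica brick = L/(kA) = 0.115/(1.41×9.31) = 0.008761 K/W
R_fireclay brick = L/(kA) = 0.06/(1.21×9.31) = 0.005326 K/W
R_mineral wool = L/(kA) = 0.035/(0.0448×9.31) = 0.08392 K/W
R_outer film = 1/(h_o·A) = 1/(23.1×9.31) = 0.00465 K/W
R_total = 0.1027 K/W
Q = ΔT / R_total = 910 / 0.1027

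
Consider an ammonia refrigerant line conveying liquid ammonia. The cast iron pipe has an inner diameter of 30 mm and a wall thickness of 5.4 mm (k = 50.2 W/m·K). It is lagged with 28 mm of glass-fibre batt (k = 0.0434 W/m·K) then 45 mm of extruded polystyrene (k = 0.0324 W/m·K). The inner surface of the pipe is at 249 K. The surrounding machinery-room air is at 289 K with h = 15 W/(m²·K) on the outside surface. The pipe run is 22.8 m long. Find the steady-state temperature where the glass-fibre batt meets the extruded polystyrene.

T ≈ 268 K

Per-layer cylindrical resistances, series-summed:
R_cast iron pipe wall = ln(20.4/15)/(2π×50.2×22.8) = 4.276×10^-5 K/W
R_glass-fibre batt = ln(48.4/20.4)/(2π×0.0434×22.8) = 0.139 K/W
R_extruded polystyrene = ln(93.4/48.4)/(2π×0.0324×22.8) = 0.1416 K/W
R_outer film = 1/(h_o·2πr_oL) = 1/(15×2π×0.0934×22.8) = 0.004982 K/W
R_total = 0.2856 K/W
Q = ΔT/R_total = 40/0.2856
Q = 140 W
T_interface = T_inner + Q·ΣR(inner→interface) = 249 + 140×0.139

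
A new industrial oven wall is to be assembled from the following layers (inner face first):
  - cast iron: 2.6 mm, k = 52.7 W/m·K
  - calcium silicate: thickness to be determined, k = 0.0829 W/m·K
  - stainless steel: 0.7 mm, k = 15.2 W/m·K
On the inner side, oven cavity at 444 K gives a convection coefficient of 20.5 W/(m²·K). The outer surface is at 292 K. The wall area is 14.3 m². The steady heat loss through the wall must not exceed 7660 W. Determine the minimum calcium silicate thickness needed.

Thermal resistances in series:
R_inner film = 1/(h_i·A) = 1/(20.5×14.3) = 0.003411 K/W
R_cast iron = L/(kA) = 0.0026/(52.7×14.3) = 3.45×10^-6 K/W
R_stainless steel = L/(kA) = 0.0007/(15.2×14.3) = 3.22×10^-6 K/W
Sum of the known resistances R_other = 0.003418 K/W
Required total resistance R_tot = ΔT/Q_allow = 152/7660 = 0.01984 K/W
R_calcium silicate = R_tot − R_other = 0.01643 K/W
L = R·k·A = 0.01643×0.0829×14.3

L ≈ 19.5 mm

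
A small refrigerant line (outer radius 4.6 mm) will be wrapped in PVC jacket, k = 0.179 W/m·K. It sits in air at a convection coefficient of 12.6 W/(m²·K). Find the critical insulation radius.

For a cylinder r_cr = k/h = 0.179/12.6
r_cr = 14.2 mm; since the bare radius (4.6 mm) is below r_cr, adding a thin layer of insulation will *increase* heat loss.

r_cr ≈ 14.2 mm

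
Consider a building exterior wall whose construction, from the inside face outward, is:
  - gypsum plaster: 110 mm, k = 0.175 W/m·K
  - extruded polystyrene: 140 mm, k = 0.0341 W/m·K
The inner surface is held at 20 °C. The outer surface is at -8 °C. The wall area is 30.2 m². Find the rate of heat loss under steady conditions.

Q ≈ 179 W

Thermal resistances in series:
R_gypsum plaster = L/(kA) = 0.11/(0.175×30.2) = 0.02081 K/W
R_extruded polystyrene = L/(kA) = 0.14/(0.0341×30.2) = 0.1359 K/W
R_total = 0.1568 K/W
Q = ΔT / R_total = 28 / 0.1568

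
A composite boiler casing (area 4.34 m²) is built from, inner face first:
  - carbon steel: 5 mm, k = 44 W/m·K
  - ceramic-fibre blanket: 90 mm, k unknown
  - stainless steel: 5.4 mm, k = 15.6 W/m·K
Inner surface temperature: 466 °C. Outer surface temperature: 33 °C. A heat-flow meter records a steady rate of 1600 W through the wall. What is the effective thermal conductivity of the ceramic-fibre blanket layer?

Series thermal resistances:
R_carbon steel = L/(kA) = 0.005/(44×4.34) = 2.618×10^-5 K/W
R_stainless steel = L/(kA) = 0.0054/(15.6×4.34) = 7.976×10^-5 K/W
Sum of known resistances R_other = 1.059×10^-4 K/W
Total R = ΔT/Q = 433/1600 = 0.2706 K/W
R_ceramic-fibre blanket = R_total − R_other = 0.2705 K/W
k = L/(R·A) = 0.09/(0.2705×4.34)

k ≈ 0.0767 W/(m·K)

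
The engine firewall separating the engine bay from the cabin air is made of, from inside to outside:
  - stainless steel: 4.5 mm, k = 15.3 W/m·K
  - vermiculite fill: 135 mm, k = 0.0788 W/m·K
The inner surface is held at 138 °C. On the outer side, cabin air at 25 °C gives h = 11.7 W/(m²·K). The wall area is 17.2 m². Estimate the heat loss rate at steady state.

Model the wall as resistances in series:
R_stainless steel = L/(kA) = 0.0045/(15.3×17.2) = 1.71×10^-5 K/W
R_vermiculite fill = L/(kA) = 0.135/(0.0788×17.2) = 0.0996 K/W
R_outer film = 1/(h_o·A) = 1/(11.7×17.2) = 0.004969 K/W
R_total = 0.1046 K/W
Q = ΔT / R_total = 113 / 0.1046

Q ≈ 1080 W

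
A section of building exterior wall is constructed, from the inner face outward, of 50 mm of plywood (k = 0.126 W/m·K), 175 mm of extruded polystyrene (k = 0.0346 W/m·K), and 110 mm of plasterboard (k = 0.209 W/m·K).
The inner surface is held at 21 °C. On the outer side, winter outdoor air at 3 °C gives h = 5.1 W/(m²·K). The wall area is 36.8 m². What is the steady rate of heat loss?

Model the wall as resistances in series:
R_plywood = L/(kA) = 0.05/(0.126×36.8) = 0.01078 K/W
R_extruded polystyrene = L/(kA) = 0.175/(0.0346×36.8) = 0.1374 K/W
R_plasterboard = L/(kA) = 0.11/(0.209×36.8) = 0.0143 K/W
R_outer film = 1/(h_o·A) = 1/(5.1×36.8) = 0.005328 K/W
R_total = 0.1679 K/W
Q = ΔT / R_total = 18 / 0.1679

Q ≈ 107 W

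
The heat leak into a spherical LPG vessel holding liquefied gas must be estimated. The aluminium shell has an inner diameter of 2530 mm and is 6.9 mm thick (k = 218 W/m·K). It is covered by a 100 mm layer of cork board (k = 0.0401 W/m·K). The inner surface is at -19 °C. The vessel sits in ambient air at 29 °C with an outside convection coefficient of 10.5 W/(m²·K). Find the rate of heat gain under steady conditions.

Spherical conduction: R = (1/r_in − 1/r_out)/(4πk) per layer; series-sum.
R_aluminium shell = (1/1.265 − 1/1.2719)/(4π×218) = 1.565×10^-6 K/W
R_cork board = (1/1.2719 − 1/1.3719)/(4π×0.0401) = 0.1137 K/W
R_outer film = 1/(h·4πr_o²) = 1/(10.5×4π×1.3719²) = 0.004027 K/W
R_total = 0.1178 K/W
Q = ΔT/R_total = 48/0.1178

Q ≈ 408 W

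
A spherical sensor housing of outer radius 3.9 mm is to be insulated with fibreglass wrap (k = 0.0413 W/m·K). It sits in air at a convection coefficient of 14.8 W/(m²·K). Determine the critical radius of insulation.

r_cr ≈ 5.58 mm

For a sphere r_cr = 2k/h = 2×0.0413/14.8
r_cr = 5.58 mm; since the bare radius (3.9 mm) is below r_cr, adding a thin layer of insulation will *increase* heat loss.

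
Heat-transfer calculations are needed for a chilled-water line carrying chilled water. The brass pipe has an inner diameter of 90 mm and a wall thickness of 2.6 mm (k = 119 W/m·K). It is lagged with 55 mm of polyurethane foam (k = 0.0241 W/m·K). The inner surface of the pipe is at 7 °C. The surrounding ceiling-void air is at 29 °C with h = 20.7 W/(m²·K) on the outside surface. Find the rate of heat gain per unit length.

Treating each annulus and film as a series resistance:
R_brass pipe wall = ln(47.6/45)/(2π×119×1) = 7.512×10^-5 K/W
R_polyurethane foam = ln(102.6/47.6)/(2π×0.0241×1) = 5.072 K/W
R_outer film = 1/(h_o·2πr_oL) = 1/(20.7×2π×0.1026×1) = 0.07494 K/W
R_total = 5.147 K/W
Q = ΔT/R_total = 22/5.147

q′ ≈ 4.27 W/m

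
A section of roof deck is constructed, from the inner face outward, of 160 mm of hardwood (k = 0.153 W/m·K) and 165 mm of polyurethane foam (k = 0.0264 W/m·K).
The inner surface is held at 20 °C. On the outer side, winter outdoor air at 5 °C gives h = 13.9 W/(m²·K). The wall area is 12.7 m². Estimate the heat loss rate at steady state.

Using the resistance-network approach (series):
R_hardwood = L/(kA) = 0.16/(0.153×12.7) = 0.08234 K/W
R_polyurethane foam = L/(kA) = 0.165/(0.0264×12.7) = 0.4921 K/W
R_outer film = 1/(h_o·A) = 1/(13.9×12.7) = 0.005665 K/W
R_total = 0.5801 K/W
Q = ΔT / R_total = 15 / 0.5801

Q ≈ 25.9 W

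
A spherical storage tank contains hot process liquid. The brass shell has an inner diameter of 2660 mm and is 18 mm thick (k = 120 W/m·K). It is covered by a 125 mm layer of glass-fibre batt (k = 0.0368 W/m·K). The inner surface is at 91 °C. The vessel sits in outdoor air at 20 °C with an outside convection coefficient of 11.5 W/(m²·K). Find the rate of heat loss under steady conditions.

Radial (spherical) resistances in series:
R_brass shell = (1/1.33 − 1/1.348)/(4π×120) = 6.658×10^-6 K/W
R_glass-fibre batt = (1/1.348 − 1/1.473)/(4π×0.0368) = 0.1361 K/W
R_outer film = 1/(h·4πr_o²) = 1/(11.5×4π×1.473²) = 0.003189 K/W
R_total = 0.1393 K/W
Q = ΔT/R_total = 71/0.1393

Q ≈ 510 W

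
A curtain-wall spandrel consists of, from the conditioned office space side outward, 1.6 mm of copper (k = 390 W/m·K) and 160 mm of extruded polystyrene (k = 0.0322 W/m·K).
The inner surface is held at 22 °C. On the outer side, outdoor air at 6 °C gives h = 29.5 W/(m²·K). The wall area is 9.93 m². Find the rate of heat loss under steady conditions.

Model the wall as resistances in series:
R_copper = L/(kA) = 0.0016/(390×9.93) = 4.131×10^-7 K/W
R_extruded polystyrene = L/(kA) = 0.16/(0.0322×9.93) = 0.5004 K/W
R_outer film = 1/(h_o·A) = 1/(29.5×9.93) = 0.003414 K/W
R_total = 0.5038 K/W
Q = ΔT / R_total = 16 / 0.5038

Q ≈ 31.8 W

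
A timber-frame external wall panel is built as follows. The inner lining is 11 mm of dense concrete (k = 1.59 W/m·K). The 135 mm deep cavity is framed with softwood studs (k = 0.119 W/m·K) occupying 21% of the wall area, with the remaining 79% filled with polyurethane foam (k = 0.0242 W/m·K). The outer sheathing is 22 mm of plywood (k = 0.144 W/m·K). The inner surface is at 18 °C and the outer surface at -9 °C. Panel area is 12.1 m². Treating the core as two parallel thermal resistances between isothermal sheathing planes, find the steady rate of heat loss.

Sheathing layers in series; stud and cavity paths in parallel between them.
R_inner = 0.011/(1.59×12.1) = 5.718×10^-4 K/W
R_stud  = 0.135/(0.119×0.21×12.1) = 0.4465 K/W
R_cav   = 0.135/(0.0242×0.79×12.1) = 0.5836 K/W
1/R_core = 1/R_stud + 1/R_cav → R_core = 0.2529 K/W
R_outer = 0.022/(0.144×12.1) = 0.01263 K/W
R_total = 0.2661 K/W
Q = ΔT/R_total = 27/0.2661

Q ≈ 101 W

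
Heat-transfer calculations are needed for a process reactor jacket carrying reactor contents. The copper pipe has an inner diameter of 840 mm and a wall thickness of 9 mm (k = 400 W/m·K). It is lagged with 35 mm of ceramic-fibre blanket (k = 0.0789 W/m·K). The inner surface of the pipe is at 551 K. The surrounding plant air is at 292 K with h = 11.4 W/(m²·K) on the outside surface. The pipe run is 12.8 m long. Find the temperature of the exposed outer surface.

Treating each annulus and film as a series resistance:
R_copper pipe wall = ln(429/420)/(2π×400×12.8) = 6.591×10^-7 K/W
R_ceramic-fibre blanket = ln(464/429)/(2π×0.0789×12.8) = 0.01236 K/W
R_outer film = 1/(h_o·2πr_oL) = 1/(11.4×2π×0.464×12.8) = 0.002351 K/W
R_total = 0.01471 K/W
Q = ΔT/R_total = 259/0.01471
Q = 17600 W
T_interface = T_inner − Q·ΣR(inner→interface) = 551 − 17600×0.01236

T ≈ 333 K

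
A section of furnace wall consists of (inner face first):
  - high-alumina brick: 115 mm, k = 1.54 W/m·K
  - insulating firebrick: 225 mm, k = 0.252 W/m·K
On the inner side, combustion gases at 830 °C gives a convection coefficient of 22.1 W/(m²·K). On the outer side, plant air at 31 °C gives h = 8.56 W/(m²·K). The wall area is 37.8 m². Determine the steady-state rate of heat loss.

Thermal resistances in series:
R_inner film = 1/(h_i·A) = 1/(22.1×37.8) = 0.001197 K/W
R_high-alumina brick = L/(kA) = 0.115/(1.54×37.8) = 0.001976 K/W
R_insulating firebrick = L/(kA) = 0.225/(0.252×37.8) = 0.02362 K/W
R_outer film = 1/(h_o·A) = 1/(8.56×37.8) = 0.003091 K/W
R_total = 0.02988 K/W
Q = ΔT / R_total = 799 / 0.02988

Q ≈ 26700 W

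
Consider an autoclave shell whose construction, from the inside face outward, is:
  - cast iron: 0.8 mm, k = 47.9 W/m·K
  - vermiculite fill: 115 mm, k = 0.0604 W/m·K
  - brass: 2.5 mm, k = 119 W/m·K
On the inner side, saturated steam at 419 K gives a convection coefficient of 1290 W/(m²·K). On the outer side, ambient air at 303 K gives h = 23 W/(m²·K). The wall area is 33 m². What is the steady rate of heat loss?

Q ≈ 1960 W

Model the wall as resistances in series:
R_inner film = 1/(h_i·A) = 1/(1290×33) = 2.349×10^-5 K/W
R_cast iron = L/(kA) = 0.0008/(47.9×33) = 5.061×10^-7 K/W
R_vermiculite fill = L/(kA) = 0.115/(0.0604×33) = 0.0577 K/W
R_brass = L/(kA) = 0.0025/(119×33) = 6.366×10^-7 K/W
R_outer film = 1/(h_o·A) = 1/(23×33) = 0.001318 K/W
R_total = 0.05904 K/W
Q = ΔT / R_total = 116 / 0.05904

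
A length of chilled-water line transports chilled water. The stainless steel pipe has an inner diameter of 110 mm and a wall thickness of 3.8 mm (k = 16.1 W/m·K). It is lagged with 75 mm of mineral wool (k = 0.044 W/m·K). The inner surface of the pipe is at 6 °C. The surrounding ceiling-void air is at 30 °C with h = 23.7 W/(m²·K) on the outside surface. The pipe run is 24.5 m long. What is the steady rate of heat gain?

Q ≈ 194 W

Cylindrical conduction, so R = ln(r₂/r₁)/(2πkL) per layer, in series:
R_stainless steel pipe wall = ln(58.8/55)/(2π×16.1×24.5) = 2.696×10^-5 K/W
R_mineral wool = ln(133.8/58.8)/(2π×0.044×24.5) = 0.1214 K/W
R_outer film = 1/(h_o·2πr_oL) = 1/(23.7×2π×0.1338×24.5) = 0.002049 K/W
R_total = 0.1235 K/W
Q = ΔT/R_total = 24/0.1235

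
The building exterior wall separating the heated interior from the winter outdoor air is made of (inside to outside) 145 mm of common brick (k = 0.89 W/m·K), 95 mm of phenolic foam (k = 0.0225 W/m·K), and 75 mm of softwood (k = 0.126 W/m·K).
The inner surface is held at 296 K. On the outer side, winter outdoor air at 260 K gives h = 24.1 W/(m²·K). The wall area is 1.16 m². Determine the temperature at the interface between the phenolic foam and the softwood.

T ≈ 265 K

Using the resistance-network approach (series):
R_common brick = L/(kA) = 0.145/(0.89×1.16) = 0.1404 K/W
R_phenolic foam = L/(kA) = 0.095/(0.0225×1.16) = 3.64 K/W
R_softwood = L/(kA) = 0.075/(0.126×1.16) = 0.5131 K/W
R_outer film = 1/(h_o·A) = 1/(24.1×1.16) = 0.03577 K/W
R_total = 4.329 K/W;  Q = ΔT/R_total = 36/4.329 = 8.316 W
T_interface = T_inner − Q·ΣR(inner→interface) = 296 − 8.32×3.78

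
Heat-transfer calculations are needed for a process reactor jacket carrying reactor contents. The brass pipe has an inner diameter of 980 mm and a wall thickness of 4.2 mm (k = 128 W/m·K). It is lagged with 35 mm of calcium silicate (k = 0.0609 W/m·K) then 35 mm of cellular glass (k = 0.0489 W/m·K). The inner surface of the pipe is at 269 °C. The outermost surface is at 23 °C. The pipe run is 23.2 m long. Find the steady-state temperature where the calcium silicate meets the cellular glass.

T ≈ 155 °C

Cylindrical conduction, so R = ln(r₂/r₁)/(2πkL) per layer, in series:
R_brass pipe wall = ln(494.2/490)/(2π×128×23.2) = 4.574×10^-7 K/W
R_calcium silicate = ln(529.2/494.2)/(2π×0.0609×23.2) = 0.007708 K/W
R_cellular glass = ln(564.2/529.2)/(2π×0.0489×23.2) = 0.008984 K/W
R_total = 0.01669 K/W
Q = ΔT/R_total = 246/0.01669
Q = 14700 W
T_interface = T_inner − Q·ΣR(inner→interface) = 269 − 14700×0.007708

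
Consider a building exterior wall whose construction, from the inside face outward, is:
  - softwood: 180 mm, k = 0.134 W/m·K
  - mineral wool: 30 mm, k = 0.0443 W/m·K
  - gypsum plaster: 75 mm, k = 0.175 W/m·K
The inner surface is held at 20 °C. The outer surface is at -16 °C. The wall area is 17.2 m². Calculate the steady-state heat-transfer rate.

Model the wall as resistances in series:
R_softwood = L/(kA) = 0.18/(0.134×17.2) = 0.0781 K/W
R_mineral wool = L/(kA) = 0.03/(0.0443×17.2) = 0.03937 K/W
R_gypsum plaster = L/(kA) = 0.075/(0.175×17.2) = 0.02492 K/W
R_total = 0.1424 K/W
Q = ΔT / R_total = 36 / 0.1424

Q ≈ 253 W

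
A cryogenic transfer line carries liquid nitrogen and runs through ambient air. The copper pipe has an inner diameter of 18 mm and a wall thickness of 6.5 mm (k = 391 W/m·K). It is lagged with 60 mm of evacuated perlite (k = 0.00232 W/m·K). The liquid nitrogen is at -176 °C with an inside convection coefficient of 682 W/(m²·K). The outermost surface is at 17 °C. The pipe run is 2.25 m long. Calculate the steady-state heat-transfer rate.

Per-layer cylindrical resistances, series-summed:
R_inner film = 1/(h_i·2πr₁L) = 1/(682×2π×0.009×2.25) = 0.01152 K/W
R_copper pipe wall = ln(15.5/9)/(2π×391×2.25) = 9.835×10^-5 K/W
R_evacuated perlite = ln(75.5/15.5)/(2π×0.00232×2.25) = 48.27 K/W
R_total = 48.29 K/W
Q = ΔT/R_total = 193/48.29

Q ≈ 4 W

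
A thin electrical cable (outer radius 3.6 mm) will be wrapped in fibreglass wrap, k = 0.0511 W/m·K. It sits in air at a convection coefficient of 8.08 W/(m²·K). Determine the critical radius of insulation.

r_cr ≈ 6.32 mm

For a cylinder r_cr = k/h = 0.0511/8.08
r_cr = 6.32 mm; since the bare radius (3.6 mm) is below r_cr, adding a thin layer of insulation will *increase* heat loss.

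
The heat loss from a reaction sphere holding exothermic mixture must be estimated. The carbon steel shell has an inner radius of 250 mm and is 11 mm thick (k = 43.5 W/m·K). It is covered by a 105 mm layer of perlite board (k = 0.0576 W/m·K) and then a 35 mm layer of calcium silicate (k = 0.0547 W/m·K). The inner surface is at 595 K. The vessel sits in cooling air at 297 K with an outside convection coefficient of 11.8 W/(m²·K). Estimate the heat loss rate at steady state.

Q ≈ 156 W

Each spherical layer contributes R = (1/r_i − 1/r_o)/(4πk):
R_carbon steel shell = (1/0.25 − 1/0.261)/(4π×43.5) = 3.084×10^-4 K/W
R_perlite board = (1/0.261 − 1/0.366)/(4π×0.0576) = 1.519 K/W
R_calcium silicate = (1/0.366 − 1/0.401)/(4π×0.0547) = 0.3469 K/W
R_outer film = 1/(h·4πr_o²) = 1/(11.8×4π×0.401²) = 0.04194 K/W
R_total = 1.908 K/W
Q = ΔT/R_total = 298/1.908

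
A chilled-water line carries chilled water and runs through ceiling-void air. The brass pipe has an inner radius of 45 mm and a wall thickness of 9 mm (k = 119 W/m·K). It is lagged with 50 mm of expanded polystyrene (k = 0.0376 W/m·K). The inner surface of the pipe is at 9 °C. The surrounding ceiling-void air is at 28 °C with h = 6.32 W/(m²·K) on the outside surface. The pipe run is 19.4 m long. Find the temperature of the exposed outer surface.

T ≈ 26.5 °C

Per-layer cylindrical resistances, series-summed:
R_brass pipe wall = ln(54/45)/(2π×119×19.4) = 1.257×10^-5 K/W
R_expanded polystyrene = ln(104/54)/(2π×0.0376×19.4) = 0.143 K/W
R_outer film = 1/(h_o·2πr_oL) = 1/(6.32×2π×0.104×19.4) = 0.01248 K/W
R_total = 0.1555 K/W
Q = ΔT/R_total = 19/0.1555
Q = 122 W
T_interface = T_inner + Q·ΣR(inner→interface) = 9 + 122×0.143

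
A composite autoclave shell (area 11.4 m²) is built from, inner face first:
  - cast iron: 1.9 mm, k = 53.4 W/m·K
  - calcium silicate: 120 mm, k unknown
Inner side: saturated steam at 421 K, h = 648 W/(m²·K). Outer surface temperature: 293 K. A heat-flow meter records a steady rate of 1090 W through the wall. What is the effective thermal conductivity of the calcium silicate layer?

Model the wall as resistances in series:
R_inner film = 1/(h_i·A) = 1/(648×11.4) = 1.354×10^-4 K/W
R_cast iron = L/(kA) = 0.0019/(53.4×11.4) = 3.121×10^-6 K/W
Sum of known resistances R_other = 1.385×10^-4 K/W
Total R = ΔT/Q = 128/1090 = 0.1174 K/W
R_calcium silicate = R_total − R_other = 0.1173 K/W
k = L/(R·A) = 0.12/(0.1173×11.4)

k ≈ 0.0897 W/(m·K)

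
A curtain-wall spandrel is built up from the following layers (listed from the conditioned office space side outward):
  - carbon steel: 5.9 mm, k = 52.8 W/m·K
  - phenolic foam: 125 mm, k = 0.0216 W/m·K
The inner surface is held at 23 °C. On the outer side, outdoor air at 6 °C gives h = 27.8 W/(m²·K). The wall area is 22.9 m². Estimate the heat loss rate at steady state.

Model the wall as resistances in series:
R_carbon steel = L/(kA) = 0.0059/(52.8×22.9) = 4.88×10^-6 K/W
R_phenolic foam = L/(kA) = 0.125/(0.0216×22.9) = 0.2527 K/W
R_outer film = 1/(h_o·A) = 1/(27.8×22.9) = 0.001571 K/W
R_total = 0.2543 K/W
Q = ΔT / R_total = 17 / 0.2543

Q ≈ 66.9 W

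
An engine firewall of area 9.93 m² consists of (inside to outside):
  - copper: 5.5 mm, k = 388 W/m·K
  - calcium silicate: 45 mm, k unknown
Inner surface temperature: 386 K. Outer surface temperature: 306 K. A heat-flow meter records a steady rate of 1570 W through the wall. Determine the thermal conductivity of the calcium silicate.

Model the wall as resistances in series:
R_copper = L/(kA) = 0.0055/(388×9.93) = 1.428×10^-6 K/W
Sum of known resistances R_other = 1.428×10^-6 K/W
Total R = ΔT/Q = 80/1570 = 0.05096 K/W
R_calcium silicate = R_total − R_other = 0.05095 K/W
k = L/(R·A) = 0.045/(0.05095×9.93)

k ≈ 0.0889 W/(m·K)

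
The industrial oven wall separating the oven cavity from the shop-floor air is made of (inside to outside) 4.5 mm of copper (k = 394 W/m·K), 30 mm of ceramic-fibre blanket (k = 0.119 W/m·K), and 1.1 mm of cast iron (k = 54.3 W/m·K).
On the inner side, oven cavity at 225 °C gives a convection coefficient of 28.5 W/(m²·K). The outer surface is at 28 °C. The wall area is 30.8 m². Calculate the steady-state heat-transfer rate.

Series thermal resistances:
R_inner film = 1/(h_i·A) = 1/(28.5×30.8) = 0.001139 K/W
R_copper = L/(kA) = 0.0045/(394×30.8) = 3.708×10^-7 K/W
R_ceramic-fibre blanket = L/(kA) = 0.03/(0.119×30.8) = 0.008185 K/W
R_cast iron = L/(kA) = 0.0011/(54.3×30.8) = 6.577×10^-7 K/W
R_total = 0.009325 K/W
Q = ΔT / R_total = 197 / 0.009325

Q ≈ 21100 W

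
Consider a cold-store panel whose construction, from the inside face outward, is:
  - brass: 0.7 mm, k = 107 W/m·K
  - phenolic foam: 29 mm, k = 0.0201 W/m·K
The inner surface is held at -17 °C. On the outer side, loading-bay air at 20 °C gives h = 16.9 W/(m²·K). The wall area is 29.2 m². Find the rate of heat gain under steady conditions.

Q ≈ 719 W

Model the wall as resistances in series:
R_brass = L/(kA) = 0.0007/(107×29.2) = 2.24×10^-7 K/W
R_phenolic foam = L/(kA) = 0.029/(0.0201×29.2) = 0.04941 K/W
R_outer film = 1/(h_o·A) = 1/(16.9×29.2) = 0.002026 K/W
R_total = 0.05144 K/W
Q = ΔT / R_total = 37 / 0.05144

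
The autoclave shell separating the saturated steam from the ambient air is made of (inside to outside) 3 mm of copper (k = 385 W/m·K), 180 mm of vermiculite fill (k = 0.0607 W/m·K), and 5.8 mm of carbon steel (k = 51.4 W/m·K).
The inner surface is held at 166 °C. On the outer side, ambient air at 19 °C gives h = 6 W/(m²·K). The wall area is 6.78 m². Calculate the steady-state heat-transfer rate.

Q ≈ 318 W

Series thermal resistances:
R_copper = L/(kA) = 0.003/(385×6.78) = 1.149×10^-6 K/W
R_vermiculite fill = L/(kA) = 0.18/(0.0607×6.78) = 0.4374 K/W
R_carbon steel = L/(kA) = 0.0058/(51.4×6.78) = 1.664×10^-5 K/W
R_outer film = 1/(h_o·A) = 1/(6×6.78) = 0.02458 K/W
R_total = 0.462 K/W
Q = ΔT / R_total = 147 / 0.462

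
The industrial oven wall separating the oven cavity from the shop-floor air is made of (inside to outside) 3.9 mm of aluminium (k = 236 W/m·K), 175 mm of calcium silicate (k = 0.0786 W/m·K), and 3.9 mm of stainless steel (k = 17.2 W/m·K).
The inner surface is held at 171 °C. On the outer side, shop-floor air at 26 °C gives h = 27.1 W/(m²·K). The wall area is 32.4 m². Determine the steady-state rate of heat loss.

Q ≈ 2080 W

Series thermal resistances:
R_aluminium = L/(kA) = 0.0039/(236×32.4) = 5.1×10^-7 K/W
R_calcium silicate = L/(kA) = 0.175/(0.0786×32.4) = 0.06872 K/W
R_stainless steel = L/(kA) = 0.0039/(17.2×32.4) = 6.998×10^-6 K/W
R_outer film = 1/(h_o·A) = 1/(27.1×32.4) = 0.001139 K/W
R_total = 0.06986 K/W
Q = ΔT / R_total = 145 / 0.06986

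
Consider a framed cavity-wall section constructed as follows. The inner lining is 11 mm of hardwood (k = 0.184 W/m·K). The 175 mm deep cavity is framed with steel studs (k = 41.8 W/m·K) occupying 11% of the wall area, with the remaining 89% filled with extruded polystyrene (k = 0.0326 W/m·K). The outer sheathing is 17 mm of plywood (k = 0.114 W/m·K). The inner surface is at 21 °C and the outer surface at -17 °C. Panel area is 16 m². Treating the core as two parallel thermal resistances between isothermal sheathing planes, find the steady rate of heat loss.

Sheathing layers in series; stud and cavity paths in parallel between them.
R_inner = 0.011/(0.184×16) = 0.003736 K/W
R_stud  = 0.175/(41.8×0.11×16) = 0.002379 K/W
R_cav   = 0.175/(0.0326×0.89×16) = 0.377 K/W
1/R_core = 1/R_stud + 1/R_cav → R_core = 0.002364 K/W
R_outer = 0.017/(0.114×16) = 0.00932 K/W
R_total = 0.01542 K/W
Q = ΔT/R_total = 38/0.01542

Q ≈ 2460 W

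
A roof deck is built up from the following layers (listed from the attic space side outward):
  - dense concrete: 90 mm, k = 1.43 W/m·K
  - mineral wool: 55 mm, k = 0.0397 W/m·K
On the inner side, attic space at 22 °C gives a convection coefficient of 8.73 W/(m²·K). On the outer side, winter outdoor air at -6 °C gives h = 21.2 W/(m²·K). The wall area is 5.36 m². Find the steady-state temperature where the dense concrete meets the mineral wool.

Model the wall as resistances in series:
R_inner film = 1/(h_i·A) = 1/(8.73×5.36) = 0.02137 K/W
R_dense concrete = L/(kA) = 0.09/(1.43×5.36) = 0.01174 K/W
R_mineral wool = L/(kA) = 0.055/(0.0397×5.36) = 0.2585 K/W
R_outer film = 1/(h_o·A) = 1/(21.2×5.36) = 0.0088 K/W
R_total = 0.3004 K/W;  Q = ΔT/R_total = 28/0.3004 = 93.21 W
T_interface = T_inner − Q·ΣR(inner→interface) = 22 − 93.2×0.03311

T ≈ 18.9 °C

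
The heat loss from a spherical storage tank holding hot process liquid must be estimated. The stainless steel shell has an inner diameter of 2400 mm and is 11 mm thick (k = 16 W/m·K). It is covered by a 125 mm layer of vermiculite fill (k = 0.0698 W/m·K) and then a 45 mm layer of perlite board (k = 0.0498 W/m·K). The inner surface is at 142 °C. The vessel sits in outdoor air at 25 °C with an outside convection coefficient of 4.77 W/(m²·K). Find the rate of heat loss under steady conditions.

Q ≈ 861 W

Each spherical layer contributes R = (1/r_i − 1/r_o)/(4πk):
R_stainless steel shell = (1/1.2 − 1/1.211)/(4π×16) = 3.765×10^-5 K/W
R_vermiculite fill = (1/1.211 − 1/1.336)/(4π×0.0698) = 0.08808 K/W
R_perlite board = (1/1.336 − 1/1.381)/(4π×0.0498) = 0.03897 K/W
R_outer film = 1/(h·4πr_o²) = 1/(4.77×4π×1.381²) = 0.008748 K/W
R_total = 0.1358 K/W
Q = ΔT/R_total = 117/0.1358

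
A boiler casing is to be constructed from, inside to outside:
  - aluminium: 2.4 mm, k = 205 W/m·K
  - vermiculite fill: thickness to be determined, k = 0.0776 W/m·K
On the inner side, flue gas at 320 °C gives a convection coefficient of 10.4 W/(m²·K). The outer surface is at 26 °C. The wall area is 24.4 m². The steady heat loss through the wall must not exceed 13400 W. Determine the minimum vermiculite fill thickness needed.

Series thermal resistances:
R_inner film = 1/(h_i·A) = 1/(10.4×24.4) = 0.003941 K/W
R_aluminium = L/(kA) = 0.0024/(205×24.4) = 4.798×10^-7 K/W
Sum of the known resistances R_other = 0.003941 K/W
Required total resistance R_tot = ΔT/Q_allow = 294/13400 = 0.02194 K/W
R_vermiculite fill = R_tot − R_other = 0.018 K/W
L = R·k·A = 0.018×0.0776×24.4

L ≈ 34.1 mm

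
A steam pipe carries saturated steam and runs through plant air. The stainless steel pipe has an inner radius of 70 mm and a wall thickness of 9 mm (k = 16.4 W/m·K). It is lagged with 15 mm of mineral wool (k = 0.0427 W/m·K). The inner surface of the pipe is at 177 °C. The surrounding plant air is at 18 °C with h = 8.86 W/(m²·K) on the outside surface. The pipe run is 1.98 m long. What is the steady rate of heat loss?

Treating each annulus and film as a series resistance:
R_stainless steel pipe wall = ln(79/70)/(2π×16.4×1.98) = 5.928×10^-4 K/W
R_mineral wool = ln(94/79)/(2π×0.0427×1.98) = 0.3273 K/W
R_outer film = 1/(h_o·2πr_oL) = 1/(8.86×2π×0.094×1.98) = 0.09651 K/W
R_total = 0.4244 K/W
Q = ΔT/R_total = 159/0.4244

Q ≈ 375 W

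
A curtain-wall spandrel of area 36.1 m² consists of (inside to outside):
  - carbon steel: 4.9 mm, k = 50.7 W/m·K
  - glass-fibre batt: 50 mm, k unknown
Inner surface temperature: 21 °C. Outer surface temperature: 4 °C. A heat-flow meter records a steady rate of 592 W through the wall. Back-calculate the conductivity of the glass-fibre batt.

Treating each layer as a thermal resistance in series:
R_carbon steel = L/(kA) = 0.0049/(50.7×36.1) = 2.677×10^-6 K/W
Sum of known resistances R_other = 2.677×10^-6 K/W
Total R = ΔT/Q = 17/592 = 0.02872 K/W
R_glass-fibre batt = R_total − R_other = 0.02871 K/W
k = L/(R·A) = 0.05/(0.02871×36.1)

k ≈ 0.0482 W/(m·K)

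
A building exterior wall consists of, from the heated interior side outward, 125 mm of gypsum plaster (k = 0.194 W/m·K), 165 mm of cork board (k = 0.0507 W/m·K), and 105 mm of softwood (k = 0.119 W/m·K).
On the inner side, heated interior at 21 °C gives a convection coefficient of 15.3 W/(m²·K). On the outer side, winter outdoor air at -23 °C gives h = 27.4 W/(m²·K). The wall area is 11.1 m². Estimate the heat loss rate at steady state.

Thermal resistances in series:
R_inner film = 1/(h_i·A) = 1/(15.3×11.1) = 0.005888 K/W
R_gypsum plaster = L/(kA) = 0.125/(0.194×11.1) = 0.05805 K/W
R_cork board = L/(kA) = 0.165/(0.0507×11.1) = 0.2932 K/W
R_softwood = L/(kA) = 0.105/(0.119×11.1) = 0.07949 K/W
R_outer film = 1/(h_o·A) = 1/(27.4×11.1) = 0.003288 K/W
R_total = 0.4399 K/W
Q = ΔT / R_total = 44 / 0.4399

Q ≈ 100 W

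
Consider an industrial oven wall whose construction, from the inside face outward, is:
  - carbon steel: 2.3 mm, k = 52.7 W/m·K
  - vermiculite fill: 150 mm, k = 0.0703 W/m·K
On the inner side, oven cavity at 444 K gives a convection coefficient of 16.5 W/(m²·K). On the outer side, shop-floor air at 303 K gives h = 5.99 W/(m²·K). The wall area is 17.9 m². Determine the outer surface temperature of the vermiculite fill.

T ≈ 313 K

Series thermal resistances:
R_inner film = 1/(h_i·A) = 1/(16.5×17.9) = 0.003386 K/W
R_carbon steel = L/(kA) = 0.0023/(52.7×17.9) = 2.438×10^-6 K/W
R_vermiculite fill = L/(kA) = 0.15/(0.0703×17.9) = 0.1192 K/W
R_outer film = 1/(h_o·A) = 1/(5.99×17.9) = 0.009327 K/W
R_total = 0.1319 K/W;  Q = ΔT/R_total = 141/0.1319 = 1069 W
T_interface = T_inner − Q·ΣR(inner→interface) = 444 − 1070×0.1226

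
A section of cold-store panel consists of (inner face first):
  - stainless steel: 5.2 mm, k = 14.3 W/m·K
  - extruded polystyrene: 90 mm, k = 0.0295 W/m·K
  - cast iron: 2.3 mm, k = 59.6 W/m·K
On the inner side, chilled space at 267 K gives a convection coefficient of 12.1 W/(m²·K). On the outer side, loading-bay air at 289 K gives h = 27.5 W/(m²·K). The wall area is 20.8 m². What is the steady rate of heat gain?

Q ≈ 144 W

Series thermal resistances:
R_inner film = 1/(h_i·A) = 1/(12.1×20.8) = 0.003973 K/W
R_stainless steel = L/(kA) = 0.0052/(14.3×20.8) = 1.748×10^-5 K/W
R_extruded polystyrene = L/(kA) = 0.09/(0.0295×20.8) = 0.1467 K/W
R_cast iron = L/(kA) = 0.0023/(59.6×20.8) = 1.855×10^-6 K/W
R_outer film = 1/(h_o·A) = 1/(27.5×20.8) = 0.001748 K/W
R_total = 0.1524 K/W
Q = ΔT / R_total = 22 / 0.1524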